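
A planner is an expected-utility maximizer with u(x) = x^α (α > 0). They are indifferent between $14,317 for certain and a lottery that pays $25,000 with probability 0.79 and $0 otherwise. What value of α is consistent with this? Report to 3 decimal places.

The lottery's expected utility is 0.79·u(25000) + 0.21·u(0) = 0.79·25000^α (since u(0) = 0 for α > 0).
Setting u(14317) equal to that: 14317^α = 0.79·25000^α ⇒ (14317/25000)^α = 0.79.
α = ln(0.79) / ln(14317/25000) = -0.235722/-0.557428 ≈ 0.423.

α ≈ 0.423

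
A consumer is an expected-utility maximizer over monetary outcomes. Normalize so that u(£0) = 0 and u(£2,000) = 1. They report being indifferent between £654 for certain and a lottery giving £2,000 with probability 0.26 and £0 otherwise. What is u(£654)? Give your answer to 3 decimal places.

By the standard-gamble method, u(£654) is just the indifference probability on the best outcome: 0.26.

0.260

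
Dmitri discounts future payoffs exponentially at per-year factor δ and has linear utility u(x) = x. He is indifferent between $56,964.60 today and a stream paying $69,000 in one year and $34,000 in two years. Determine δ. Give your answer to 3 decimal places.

δ ≈ 0.630

The stream is worth 69000δ + 34000δ² today, so 69000δ + 34000δ² = 56964.60.
So 34000δ² + 69000δ − 56964.60 = 0.
By the quadratic formula (taking the positive root), δ = (−69000 + √12508185600.00) / 68000 ≈ 0.630.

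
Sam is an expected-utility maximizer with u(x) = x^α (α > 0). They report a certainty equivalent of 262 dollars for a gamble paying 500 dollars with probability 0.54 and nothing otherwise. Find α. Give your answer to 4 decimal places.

EU(lottery) = 0.54·500^α + 0.46·0 = 0.54·500^α.
Equating: 262^α = 0.54·500^α, i.e. 0.5240^α = 0.54.
Take logs: α = ln 0.54 / ln(262/500) ≈ 0.953459.

α ≈ 0.9535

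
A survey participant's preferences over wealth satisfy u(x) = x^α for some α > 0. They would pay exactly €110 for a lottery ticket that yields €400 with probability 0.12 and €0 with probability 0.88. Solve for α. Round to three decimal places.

α ≈ 1.642

Since u(0) = 0, the lottery's EU is 0.12·400^α.
Setting u(110) equal to that: 110^α = 0.12·400^α ⇒ (110/400)^α = 0.12.
Take logs: α = ln 0.12 / ln(110/400) ≈ 1.64236.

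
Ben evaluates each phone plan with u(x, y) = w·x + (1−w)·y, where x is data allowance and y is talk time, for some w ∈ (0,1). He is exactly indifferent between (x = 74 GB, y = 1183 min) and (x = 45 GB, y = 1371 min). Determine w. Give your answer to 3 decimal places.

w = 0.866

Equating utilities: w·74 + (1−w)·1183 = w·45 + (1−w)·1371.
Collecting terms: w·29 = (1−w)·188.
So w/(1−w) = 188/29 = 6.4828, giving w = 188/(29+188) = 0.866.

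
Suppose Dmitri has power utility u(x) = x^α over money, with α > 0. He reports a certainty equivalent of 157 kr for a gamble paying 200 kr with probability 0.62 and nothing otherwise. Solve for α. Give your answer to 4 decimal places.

The lottery's expected utility is 0.62·u(200) + 0.38·u(0) = 0.62·200^α (since u(0) = 0 for α > 0).
Indifference: 157^α = 0.62·200^α, so (157/200)^α = 0.62.
Take logs: α = ln 0.62 / ln(157/200) ≈ 1.974771.

α ≈ 1.9748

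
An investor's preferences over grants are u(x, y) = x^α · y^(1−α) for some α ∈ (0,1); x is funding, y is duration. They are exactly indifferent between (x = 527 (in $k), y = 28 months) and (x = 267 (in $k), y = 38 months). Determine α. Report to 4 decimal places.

Indifference: 527^α · 28^(1−α) = 267^α · 38^(1−α).
Rearrange to (527/267)^α = (38/28)^(1−α) and take logs: α·0.6799519 = (1−α)·0.3053816.
With A = 0.6799519 and B = 0.3053816: α·A = (1−α)·B, so α = B/(A+B) = 0.3053816/0.9853335 ≈ 0.3099.

α ≈ 0.3099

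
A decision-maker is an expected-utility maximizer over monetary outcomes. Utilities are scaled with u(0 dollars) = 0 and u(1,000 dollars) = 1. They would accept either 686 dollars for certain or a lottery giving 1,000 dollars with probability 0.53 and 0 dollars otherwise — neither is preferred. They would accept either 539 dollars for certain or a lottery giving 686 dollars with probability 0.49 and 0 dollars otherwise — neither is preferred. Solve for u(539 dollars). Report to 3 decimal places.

0.260

The first gamble pins u(686 dollars): it must equal 0.53·1 + 0.47·0 = 0.53.
Chaining: u(539 dollars) = 0.49·0.53 + 0.51·0.00 = 0.2597.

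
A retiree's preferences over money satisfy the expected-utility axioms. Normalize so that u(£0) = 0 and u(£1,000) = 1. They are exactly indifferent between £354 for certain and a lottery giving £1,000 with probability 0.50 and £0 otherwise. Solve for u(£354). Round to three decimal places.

0.500

By the standard-gamble method, u(£354) is just the indifference probability on the best outcome: 0.50.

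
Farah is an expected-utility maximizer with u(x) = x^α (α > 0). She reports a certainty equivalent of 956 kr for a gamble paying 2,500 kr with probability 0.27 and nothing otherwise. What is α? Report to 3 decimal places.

α ≈ 1.362

Since u(0) = 0, the lottery's EU is 0.27·2500^α.
Setting u(956) equal to that: 956^α = 0.27·2500^α ⇒ (956/2500)^α = 0.27.
Take logs: α = ln 0.27 / ln(956/2500) ≈ 1.36206.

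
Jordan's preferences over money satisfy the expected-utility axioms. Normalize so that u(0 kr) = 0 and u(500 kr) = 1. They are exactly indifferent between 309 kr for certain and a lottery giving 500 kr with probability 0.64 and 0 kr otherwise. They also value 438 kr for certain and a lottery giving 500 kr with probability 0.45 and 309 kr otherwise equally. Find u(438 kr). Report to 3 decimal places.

From the first indifference, u(309 kr) = 0.64·u(500 kr) + 0.36·u(0 kr) = 0.64·1 + 0.36·0 = 0.64.
Chaining: u(438 kr) = 0.45·1.00 + 0.55·0.64 = 0.8020.

0.802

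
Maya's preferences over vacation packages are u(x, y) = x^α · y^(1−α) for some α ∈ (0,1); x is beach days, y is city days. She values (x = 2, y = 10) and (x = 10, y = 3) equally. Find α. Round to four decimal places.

Set the two utilities equal: 2^α·10^(1−α) = 10^α·3^(1−α).
Taking logs: α·ln 2 + (1−α)·ln 10 = α·ln 10 + (1−α)·ln 3, i.e. α·-1.6094379 = (1−α)·-1.2039728.
So α/(1−α) = (-1.2039728)/(-1.6094379) = 0.7480704, and α = 0.7480704/1.7480704 ≈ 0.4279.

α ≈ 0.4279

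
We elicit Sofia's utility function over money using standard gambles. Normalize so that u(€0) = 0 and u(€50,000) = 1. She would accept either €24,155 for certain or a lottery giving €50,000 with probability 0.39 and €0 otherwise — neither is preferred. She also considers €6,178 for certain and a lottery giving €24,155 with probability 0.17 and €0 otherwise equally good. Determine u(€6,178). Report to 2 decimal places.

0.07

From the first indifference, u(€24,155) = 0.39·u(€50,000) + 0.61·u(€0) = 0.39·1 + 0.61·0 = 0.39.
Chaining: u(€6,178) = 0.17·0.39 + 0.83·0.00 = 0.0663.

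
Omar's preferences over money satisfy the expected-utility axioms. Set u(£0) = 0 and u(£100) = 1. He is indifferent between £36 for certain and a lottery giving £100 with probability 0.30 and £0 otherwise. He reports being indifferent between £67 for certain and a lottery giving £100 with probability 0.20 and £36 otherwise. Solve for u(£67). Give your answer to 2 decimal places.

0.44

From the first indifference, u(£36) = 0.30·u(£100) + 0.70·u(£0) = 0.30·1 + 0.70·0 = 0.30.
Chaining: u(£67) = 0.20·1.00 + 0.80·0.30 = 0.4400.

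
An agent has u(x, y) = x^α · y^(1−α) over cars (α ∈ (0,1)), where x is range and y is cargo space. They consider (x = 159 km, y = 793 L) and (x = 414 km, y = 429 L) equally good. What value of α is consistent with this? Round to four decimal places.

α ≈ 0.3910

The Cobb–Douglas utilities coincide, so 159^α·793^(1−α) = 414^α·429^(1−α).
(159/414)^α = (429/793)^(1−α); take logs: α·ln(159/414) = (1−α)·ln(429/793), i.e. α·-0.9569618 = (1−α)·-0.6143663.
With A = -0.9569618 and B = -0.6143663: α·A = (1−α)·B, so α = B/(A+B) = -0.6143663/-1.5713281 ≈ 0.3910.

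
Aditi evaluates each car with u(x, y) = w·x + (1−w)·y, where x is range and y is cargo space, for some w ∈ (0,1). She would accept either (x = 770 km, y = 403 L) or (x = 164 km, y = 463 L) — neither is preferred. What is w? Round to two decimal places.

u(770,403) = u(164,463) means w·770 + (1−w)·403 = w·164 + (1−w)·463.
Rearranging, 606·w − 60·(1−w) = 0.
The marginal rate of substitution is 60/606, so w = 60/(606+60) = 0.09.

w = 0.09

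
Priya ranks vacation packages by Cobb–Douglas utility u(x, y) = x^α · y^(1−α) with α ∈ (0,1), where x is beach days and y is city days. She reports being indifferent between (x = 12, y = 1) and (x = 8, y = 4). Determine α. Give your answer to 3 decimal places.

The Cobb–Douglas utilities coincide, so 12^α·1^(1−α) = 8^α·4^(1−α).
(12/8)^α = (4/1)^(1−α); take logs: α·ln(12/8) = (1−α)·ln(4/1), i.e. α·0.405465 = (1−α)·1.386294.
With A = 0.405465 and B = 1.386294: α·A = (1−α)·B, so α = B/(A+B) = 1.386294/1.791759 ≈ 0.774.

α ≈ 0.774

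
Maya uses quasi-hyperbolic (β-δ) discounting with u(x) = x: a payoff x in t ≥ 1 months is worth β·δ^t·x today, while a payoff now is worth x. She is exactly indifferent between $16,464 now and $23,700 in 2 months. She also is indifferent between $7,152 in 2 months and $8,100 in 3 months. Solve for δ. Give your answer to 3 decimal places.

The second indifference involves only future payoffs, so β cancels: β·δ^2·7152 = β·δ^3·8100, giving δ = 7152/8100 = 0.88296.

δ ≈ 0.883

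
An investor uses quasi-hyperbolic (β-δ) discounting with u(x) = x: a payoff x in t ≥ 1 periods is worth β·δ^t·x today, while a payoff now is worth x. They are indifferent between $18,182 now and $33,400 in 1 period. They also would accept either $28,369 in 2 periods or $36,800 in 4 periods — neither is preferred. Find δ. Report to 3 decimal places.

δ ≈ 0.878

The second indifference involves only future payoffs, so β cancels: β·δ^2·28369 = β·δ^4·36800, giving δ^2 = 28369/36800 = 0.77090, so δ = 0.87801.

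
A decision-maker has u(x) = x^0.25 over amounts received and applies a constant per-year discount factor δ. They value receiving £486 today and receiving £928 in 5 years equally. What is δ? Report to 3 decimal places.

The payoff in 5 years is discounted by δ^5, so u(486) = δ^5·u(928) and δ^5 = u(486)/u(928).
With u(x) = x^0.25: δ^5 = 486^0.25/928^0.25 = (486/928)^0.25 = 0.85069.
Taking the 5th root: δ = 0.85069^(1/5) ≈ 0.968.

δ ≈ 0.968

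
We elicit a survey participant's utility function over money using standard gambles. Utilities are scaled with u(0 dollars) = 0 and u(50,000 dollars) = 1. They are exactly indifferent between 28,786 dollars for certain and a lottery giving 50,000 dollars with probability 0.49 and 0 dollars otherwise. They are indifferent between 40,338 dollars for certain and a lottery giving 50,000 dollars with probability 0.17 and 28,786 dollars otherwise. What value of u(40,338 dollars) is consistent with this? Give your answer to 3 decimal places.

The first gamble pins u(28,786 dollars): it must equal 0.49·1 + 0.51·0 = 0.49.
Then u(40,338 dollars) = 0.17·u(50,000 dollars) + 0.83·u(28,786 dollars) = 0.17·1.00 + 0.83·0.49 = 0.5767.

0.577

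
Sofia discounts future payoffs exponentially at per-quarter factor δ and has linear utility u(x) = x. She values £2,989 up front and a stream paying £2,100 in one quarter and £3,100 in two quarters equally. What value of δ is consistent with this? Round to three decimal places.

δ ≈ 0.700

Present value of the stream is 2100·δ + 3100·δ². Indifference gives 2100δ + 3100δ² = 2989.
That is, 3100δ² + 2100δ − 2989 = 0, a quadratic in δ.
By the quadratic formula (taking the positive root), δ = (−2100 + √41473600.00) / 6200 ≈ 0.700.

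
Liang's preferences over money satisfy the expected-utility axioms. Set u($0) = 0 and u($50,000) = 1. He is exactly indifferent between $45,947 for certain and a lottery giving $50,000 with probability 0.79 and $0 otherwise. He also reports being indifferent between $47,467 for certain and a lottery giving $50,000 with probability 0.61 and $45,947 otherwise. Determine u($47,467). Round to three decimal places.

From the first indifference, u($45,947) = 0.79·u($50,000) + 0.21·u($0) = 0.79·1 + 0.21·0 = 0.79.
Chaining: u($47,467) = 0.61·1.00 + 0.39·0.79 = 0.9181.

0.918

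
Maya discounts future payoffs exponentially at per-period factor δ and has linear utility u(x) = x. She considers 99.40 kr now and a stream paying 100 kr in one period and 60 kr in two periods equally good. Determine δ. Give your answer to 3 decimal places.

The stream is worth 100δ + 60δ² today, so 100δ + 60δ² = 99.40.
Rearranged: 60δ² + 100δ − 99.40 = 0.
By the quadratic formula (taking the positive root), δ = (−100 + √33856.00) / 120 ≈ 0.700.

δ ≈ 0.700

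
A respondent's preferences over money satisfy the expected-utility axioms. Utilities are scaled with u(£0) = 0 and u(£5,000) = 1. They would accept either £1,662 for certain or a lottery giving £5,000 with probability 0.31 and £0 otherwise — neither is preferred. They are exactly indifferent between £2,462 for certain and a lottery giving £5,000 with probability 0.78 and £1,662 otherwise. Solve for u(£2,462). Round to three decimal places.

0.848

From the first indifference, u(£1,662) = 0.31·u(£5,000) + 0.69·u(£0) = 0.31·1 + 0.69·0 = 0.31.
Chaining: u(£2,462) = 0.78·1.00 + 0.22·0.31 = 0.8482.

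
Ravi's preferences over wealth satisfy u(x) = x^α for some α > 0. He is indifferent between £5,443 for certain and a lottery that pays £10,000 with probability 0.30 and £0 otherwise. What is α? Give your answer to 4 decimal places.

Since u(0) = 0, the lottery's EU is 0.30·10000^α.
Indifference: 5443^α = 0.30·10000^α, so (5443/10000)^α = 0.30.
Taking logs: α·ln(5443/10000) = ln(0.30), so α = -1.2039728 / -0.6082547 ≈ 1.9794.

α ≈ 1.9794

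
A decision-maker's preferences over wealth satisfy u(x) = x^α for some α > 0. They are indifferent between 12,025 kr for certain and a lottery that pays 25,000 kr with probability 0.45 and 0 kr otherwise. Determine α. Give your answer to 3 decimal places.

EU(lottery) = 0.45·25000^α + 0.55·0 = 0.45·25000^α.
Equating: 12025^α = 0.45·25000^α, i.e. 0.4810^α = 0.45.
Taking logs: α·ln(12025/25000) = ln(0.45), so α = -0.798508 / -0.731888 ≈ 1.091.

α ≈ 1.091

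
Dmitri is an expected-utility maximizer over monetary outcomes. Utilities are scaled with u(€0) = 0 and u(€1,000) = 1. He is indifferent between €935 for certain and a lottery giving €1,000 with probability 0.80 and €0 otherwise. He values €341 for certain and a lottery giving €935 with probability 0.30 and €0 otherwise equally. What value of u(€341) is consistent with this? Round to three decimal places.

First, u(€935) = 0.80·u(€1,000) + 0.20·u(€0) = 0.80.
Chaining: u(€341) = 0.30·0.80 + 0.70·0.00 = 0.2400.

0.240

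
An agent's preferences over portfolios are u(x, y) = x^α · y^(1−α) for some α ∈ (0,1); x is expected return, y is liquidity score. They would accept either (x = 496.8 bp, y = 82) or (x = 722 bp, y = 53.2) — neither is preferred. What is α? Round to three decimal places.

α ≈ 0.536

Indifference: 496.8^α · 82^(1−α) = 722^α · 53.2^(1−α).
Taking logs: α·ln 496.8 + (1−α)·ln 82 = α·ln 722 + (1−α)·ln 53.2, i.e. α·-0.373838 = (1−α)·-0.432661.
Thus α·(-0.806499) = -0.432661, so α = -0.432661/-0.806499 ≈ 0.536.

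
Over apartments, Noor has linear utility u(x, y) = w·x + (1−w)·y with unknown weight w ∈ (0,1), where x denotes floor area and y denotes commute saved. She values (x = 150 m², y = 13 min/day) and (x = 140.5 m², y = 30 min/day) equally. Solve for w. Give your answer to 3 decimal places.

Indifference: w·150 + (1−w)·13 = w·140.5 + (1−w)·30.
Rearranging, 9.5·w − 17·(1−w) = 0.
So w/(1−w) = 17/9.5 = 1.7895, giving w = 17/(9.5+17) = 0.642.

w = 0.642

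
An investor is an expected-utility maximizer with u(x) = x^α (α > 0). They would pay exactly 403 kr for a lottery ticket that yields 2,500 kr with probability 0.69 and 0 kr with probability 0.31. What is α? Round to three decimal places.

The lottery's expected utility is 0.69·u(2500) + 0.31·u(0) = 0.69·2500^α (since u(0) = 0 for α > 0).
Equating: 403^α = 0.69·2500^α, i.e. 0.1612^α = 0.69.
α = ln(0.69) / ln(403/2500) = -0.371064/-1.825109 ≈ 0.203.

α ≈ 0.203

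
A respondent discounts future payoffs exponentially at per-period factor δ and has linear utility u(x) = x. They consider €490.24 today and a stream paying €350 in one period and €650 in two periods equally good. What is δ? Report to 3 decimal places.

δ ≈ 0.640

The stream is worth 350δ + 650δ² today, so 350δ + 650δ² = 490.24.
So 650δ² + 350δ − 490.24 = 0.
By the quadratic formula (taking the positive root), δ = (−350 + √1397124.00) / 1300 ≈ 0.640.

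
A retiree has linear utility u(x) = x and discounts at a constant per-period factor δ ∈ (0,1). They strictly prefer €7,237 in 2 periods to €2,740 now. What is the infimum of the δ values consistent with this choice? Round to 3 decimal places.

Under u(x) = x this choice says 2740 < δ^2·7237.
Dividing by 7237: δ^2 > 0.37861. Both sides are positive, so the square root keeps the direction.
δ > 0.37861^(1/2) = 0.615.

δ > 0.615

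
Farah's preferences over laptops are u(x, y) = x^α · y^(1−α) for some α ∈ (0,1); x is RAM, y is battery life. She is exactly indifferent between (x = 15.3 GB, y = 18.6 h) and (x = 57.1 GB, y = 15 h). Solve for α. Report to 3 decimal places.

The Cobb–Douglas utilities coincide, so 15.3^α·18.6^(1−α) = 57.1^α·15^(1−α).
(15.3/57.1)^α = (15/18.6)^(1−α); take logs: α·ln(15.3/57.1) = (1−α)·ln(15/18.6), i.e. α·-1.316951 = (1−α)·-0.215111.
Thus α·(-1.532062) = -0.215111, so α = -0.215111/-1.532062 ≈ 0.140.

α ≈ 0.140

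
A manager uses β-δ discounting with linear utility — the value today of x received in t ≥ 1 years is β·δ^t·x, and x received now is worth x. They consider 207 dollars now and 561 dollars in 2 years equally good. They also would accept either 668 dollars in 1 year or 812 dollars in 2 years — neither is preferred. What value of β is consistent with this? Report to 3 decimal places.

β ≈ 0.545

The second indifference involves only future payoffs, so β cancels: β·δ^1·668 = β·δ^2·812, giving δ = 668/812 = 0.82266.
Substituting δ into 207 = β·δ^2·561: β = 207/(379.668) ≈ 0.545.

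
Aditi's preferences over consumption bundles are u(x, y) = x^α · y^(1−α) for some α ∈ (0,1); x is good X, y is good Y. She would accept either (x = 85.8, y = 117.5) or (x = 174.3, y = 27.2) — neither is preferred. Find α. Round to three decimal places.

The Cobb–Douglas utilities coincide, so 85.8^α·117.5^(1−α) = 174.3^α·27.2^(1−α).
(85.8/174.3)^α = (27.2/117.5)^(1−α); take logs: α·ln(85.8/174.3) = (1−α)·ln(27.2/117.5), i.e. α·-0.708759 = (1−α)·-1.463221.
So α/(1−α) = (-1.463221)/(-0.708759) = 2.064483, and α = 2.064483/3.064483 ≈ 0.674.

α ≈ 0.674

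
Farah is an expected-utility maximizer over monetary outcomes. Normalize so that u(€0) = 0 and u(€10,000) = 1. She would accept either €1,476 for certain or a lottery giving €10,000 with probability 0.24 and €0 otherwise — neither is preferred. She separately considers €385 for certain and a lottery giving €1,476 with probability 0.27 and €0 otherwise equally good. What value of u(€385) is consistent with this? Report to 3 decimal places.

The first gamble pins u(€1,476): it must equal 0.24·1 + 0.76·0 = 0.24.
Then u(€385) = 0.27·u(€1,476) + 0.73·u(€0) = 0.27·0.24 + 0.73·0.00 = 0.0648.

0.065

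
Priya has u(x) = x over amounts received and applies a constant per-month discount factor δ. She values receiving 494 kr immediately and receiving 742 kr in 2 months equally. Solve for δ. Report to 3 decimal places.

δ ≈ 0.816

The payoff in 2 months is discounted by δ^2, so u(494) = δ^2·u(742) and δ^2 = u(494)/u(742).
With u(x) = x: δ^2 = 494/742 = 0.66577.
Hence δ = (0.66577)^(1/2) = 0.81595.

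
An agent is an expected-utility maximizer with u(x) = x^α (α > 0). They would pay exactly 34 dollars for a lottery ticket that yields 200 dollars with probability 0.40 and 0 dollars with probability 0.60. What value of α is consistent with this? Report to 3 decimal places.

Since u(0) = 0, the lottery's EU is 0.40·200^α.
Equating: 34^α = 0.40·200^α, i.e. 0.1700^α = 0.40.
α = ln(0.40) / ln(34/200) = -0.916291/-1.771957 ≈ 0.517.

α ≈ 0.517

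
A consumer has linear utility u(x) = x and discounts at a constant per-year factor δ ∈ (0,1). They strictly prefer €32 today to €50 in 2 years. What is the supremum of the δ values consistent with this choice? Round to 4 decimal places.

Comparing present values: 32 > δ^2·50.
Hence δ^2 < 32/50 = 0.64000, and x ↦ x^(1/2) is increasing on (0,∞).
δ < 0.64000^(1/2) = 0.8000.

δ < 0.8000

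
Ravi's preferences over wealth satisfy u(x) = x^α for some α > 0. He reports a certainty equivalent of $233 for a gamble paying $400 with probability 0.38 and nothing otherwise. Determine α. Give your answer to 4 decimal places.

α ≈ 1.7904

The lottery's expected utility is 0.38·u(400) + 0.62·u(0) = 0.38·400^α (since u(0) = 0 for α > 0).
Indifference: 233^α = 0.38·400^α, so (233/400)^α = 0.38.
α = ln(0.38) / ln(233/400) = -0.9675840/-0.5404261 ≈ 1.7904.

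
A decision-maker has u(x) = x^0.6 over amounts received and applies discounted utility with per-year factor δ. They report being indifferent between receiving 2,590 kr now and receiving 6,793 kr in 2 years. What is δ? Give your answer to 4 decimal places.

Equating discounted utilities: u(2590) = δ^2·u(6793) ⇒ δ^2 = u(2590)/u(6793).
Since u(x) = x^0.6, δ^2 = (2590/6793)^0.6 = 0.38127^0.6 = 0.56072.
So δ = 0.56072^(1/2) ≈ 0.7488.

δ ≈ 0.7488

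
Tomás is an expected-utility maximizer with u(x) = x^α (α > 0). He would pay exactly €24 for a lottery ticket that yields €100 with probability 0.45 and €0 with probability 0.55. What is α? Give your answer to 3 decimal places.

Since u(0) = 0, the lottery's EU is 0.45·100^α.
Indifference: 24^α = 0.45·100^α, so (24/100)^α = 0.45.
Take logs: α = ln 0.45 / ln(24/100) ≈ 0.55953.

α ≈ 0.560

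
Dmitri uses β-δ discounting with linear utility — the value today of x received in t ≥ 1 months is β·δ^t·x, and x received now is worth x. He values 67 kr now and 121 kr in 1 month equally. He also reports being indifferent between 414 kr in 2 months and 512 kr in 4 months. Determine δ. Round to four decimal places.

δ ≈ 0.8992

From the later pair, β·δ^2·414 = β·δ^4·512; dividing through, δ^2 = 414/512 = 0.80859, so δ = 0.89922.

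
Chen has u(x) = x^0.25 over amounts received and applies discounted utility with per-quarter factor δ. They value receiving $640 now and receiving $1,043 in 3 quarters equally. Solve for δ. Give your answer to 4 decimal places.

δ ≈ 0.9601

Equating discounted utilities: u(640) = δ^3·u(1043) ⇒ δ^3 = u(640)/u(1043).
With u(x) = x^0.25: δ^3 = 640^0.25/1043^0.25 = (640/1043)^0.25 = 0.88506.
Taking the cube root: δ = 0.88506^(1/3) ≈ 0.9601.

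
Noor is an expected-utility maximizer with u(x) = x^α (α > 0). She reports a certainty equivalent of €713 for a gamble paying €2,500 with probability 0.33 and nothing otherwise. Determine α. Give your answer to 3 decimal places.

The lottery's expected utility is 0.33·u(2500) + 0.67·u(0) = 0.33·2500^α (since u(0) = 0 for α > 0).
Equating: 713^α = 0.33·2500^α, i.e. 0.2852^α = 0.33.
α = ln(0.33) / ln(713/2500) = -1.108663/-1.254565 ≈ 0.884.

α ≈ 0.884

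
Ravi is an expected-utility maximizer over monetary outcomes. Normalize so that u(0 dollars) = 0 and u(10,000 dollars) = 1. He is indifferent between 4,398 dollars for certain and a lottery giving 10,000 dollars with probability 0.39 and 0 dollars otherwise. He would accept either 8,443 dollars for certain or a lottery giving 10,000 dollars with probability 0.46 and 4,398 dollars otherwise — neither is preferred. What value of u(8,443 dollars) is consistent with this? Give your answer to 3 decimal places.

First, u(4,398 dollars) = 0.39·u(10,000 dollars) + 0.61·u(0 dollars) = 0.39.
Then u(8,443 dollars) = 0.46·u(10,000 dollars) + 0.54·u(4,398 dollars) = 0.46·1.00 + 0.54·0.39 = 0.6706.

0.671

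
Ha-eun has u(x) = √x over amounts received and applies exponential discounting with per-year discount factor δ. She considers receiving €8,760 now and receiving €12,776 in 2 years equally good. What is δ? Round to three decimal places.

δ ≈ 0.910

Equating discounted utilities: u(8760) = δ^2·u(12776) ⇒ δ^2 = u(8760)/u(12776).
With u(x) = √x: δ^2 = √8760/√12776 = √(8760/12776) = 0.82805.
So δ = 0.82805^(1/2) ≈ 0.910.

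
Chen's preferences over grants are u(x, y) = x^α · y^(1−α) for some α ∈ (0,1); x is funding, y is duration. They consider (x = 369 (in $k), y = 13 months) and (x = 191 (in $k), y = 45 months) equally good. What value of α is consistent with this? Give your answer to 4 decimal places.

α ≈ 0.6535

The Cobb–Douglas utilities coincide, so 369^α·13^(1−α) = 191^α·45^(1−α).
(369/191)^α = (45/13)^(1−α); take logs: α·ln(369/191) = (1−α)·ln(45/13), i.e. α·0.6585232 = (1−α)·1.2417131.
So α/(1−α) = (1.2417131)/(0.6585232) = 1.8856027, and α = 1.8856027/2.8856027 ≈ 0.6535.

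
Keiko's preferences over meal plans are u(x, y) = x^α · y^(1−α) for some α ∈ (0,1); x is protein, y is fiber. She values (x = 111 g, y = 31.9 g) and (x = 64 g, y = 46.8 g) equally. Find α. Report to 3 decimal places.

α ≈ 0.410

Set the two utilities equal: 111^α·31.9^(1−α) = 64^α·46.8^(1−α).
Rearrange to (111/64)^α = (46.8/31.9)^(1−α) and take logs: α·0.550647 = (1−α)·0.383277.
So α/(1−α) = (0.383277)/(0.550647) = 0.696048, and α = 0.696048/1.696048 ≈ 0.410.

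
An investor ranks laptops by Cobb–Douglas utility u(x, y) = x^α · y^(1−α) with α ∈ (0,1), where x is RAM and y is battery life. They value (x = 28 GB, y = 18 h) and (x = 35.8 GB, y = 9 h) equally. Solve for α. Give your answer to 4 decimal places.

α ≈ 0.7383

Set the two utilities equal: 28^α·18^(1−α) = 35.8^α·9^(1−α).
Taking logs: α·ln 28 + (1−α)·ln 18 = α·ln 35.8 + (1−α)·ln 9, i.e. α·-0.2457434 = (1−α)·-0.6931472.
With A = -0.2457434 and B = -0.6931472: α·A = (1−α)·B, so α = B/(A+B) = -0.6931472/-0.9388906 ≈ 0.7383.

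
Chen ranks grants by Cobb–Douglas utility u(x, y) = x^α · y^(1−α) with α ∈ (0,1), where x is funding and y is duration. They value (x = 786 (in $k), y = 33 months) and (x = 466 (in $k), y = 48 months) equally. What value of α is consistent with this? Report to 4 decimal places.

The Cobb–Douglas utilities coincide, so 786^α·33^(1−α) = 466^α·48^(1−α).
(786/466)^α = (48/33)^(1−α); take logs: α·ln(786/466) = (1−α)·ln(48/33), i.e. α·0.5227712 = (1−α)·0.3746934.
With A = 0.5227712 and B = 0.3746934: α·A = (1−α)·B, so α = B/(A+B) = 0.3746934/0.8974646 ≈ 0.4175.

α ≈ 0.4175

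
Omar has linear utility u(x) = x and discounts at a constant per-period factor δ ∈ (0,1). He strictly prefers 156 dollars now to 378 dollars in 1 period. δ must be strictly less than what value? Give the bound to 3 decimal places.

δ < 0.413

Under u(x) = x this choice says 156 > δ·378.
Dividing through by 378 gives δ < 0.41270.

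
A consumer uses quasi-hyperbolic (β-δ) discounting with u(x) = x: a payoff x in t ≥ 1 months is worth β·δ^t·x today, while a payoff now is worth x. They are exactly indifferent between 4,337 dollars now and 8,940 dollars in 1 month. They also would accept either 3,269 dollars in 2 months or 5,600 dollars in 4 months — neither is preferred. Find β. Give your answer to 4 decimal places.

From the later pair, β·δ^2·3269 = β·δ^4·5600; dividing through, δ^2 = 3269/5600 = 0.58375, so δ = 0.76404.
The first indifference: 4337 = β·δ·8940, so β = 4337/(δ·8940) = 4337/(0.76404·8940) ≈ 0.6349.

β ≈ 0.6349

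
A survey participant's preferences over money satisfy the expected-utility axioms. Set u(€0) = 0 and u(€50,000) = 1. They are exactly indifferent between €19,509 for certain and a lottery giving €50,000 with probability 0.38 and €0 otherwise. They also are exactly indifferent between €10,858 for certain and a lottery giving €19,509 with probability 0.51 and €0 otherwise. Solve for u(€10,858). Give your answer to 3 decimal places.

The first gamble pins u(€19,509): it must equal 0.38·1 + 0.62·0 = 0.38.
Then u(€10,858) = 0.51·u(€19,509) + 0.49·u(€0) = 0.51·0.38 + 0.49·0.00 = 0.1938.

0.194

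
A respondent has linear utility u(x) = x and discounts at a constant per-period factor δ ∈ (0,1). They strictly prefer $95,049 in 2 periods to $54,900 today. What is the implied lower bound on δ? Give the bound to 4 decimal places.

δ > 0.7600

Under u(x) = x this choice says 54900 < δ^2·95049.
Hence δ^2 > 54900/95049 = 0.57760, and x ↦ x^(1/2) is increasing on (0,∞).
δ > 0.57760^(1/2) = 0.7600.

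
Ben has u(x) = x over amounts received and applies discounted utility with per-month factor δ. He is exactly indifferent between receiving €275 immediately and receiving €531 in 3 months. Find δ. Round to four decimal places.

The payoff in 3 months is discounted by δ^3, so u(275) = δ^3·u(531) and δ^3 = u(275)/u(531).
With u(x) = x: δ^3 = 275/531 = 0.51789.
Taking the cube root: δ = 0.51789^(1/3) ≈ 0.8031.

δ ≈ 0.8031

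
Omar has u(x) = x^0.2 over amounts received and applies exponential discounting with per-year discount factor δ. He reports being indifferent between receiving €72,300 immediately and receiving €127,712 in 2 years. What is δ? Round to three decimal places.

δ ≈ 0.945

Indifference means u(72300) = δ^2 · u(127712), so δ^2 = u(72300)/u(127712).
With u(x) = x^0.2: δ^2 = 72300^0.2/127712^0.2 = (72300/127712)^0.2 = 0.89244.
So δ = 0.89244^(1/2) ≈ 0.945.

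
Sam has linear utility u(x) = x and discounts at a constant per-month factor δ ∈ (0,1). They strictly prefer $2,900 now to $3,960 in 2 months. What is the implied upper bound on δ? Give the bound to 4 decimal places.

δ < 0.8558

Comparing present values: 2900 > δ^2·3960.
So δ^2 < 2900/3960 = 0.73232; taking the square root of both positive sides preserves the inequality.
δ < 0.73232^(1/2) = 0.8558.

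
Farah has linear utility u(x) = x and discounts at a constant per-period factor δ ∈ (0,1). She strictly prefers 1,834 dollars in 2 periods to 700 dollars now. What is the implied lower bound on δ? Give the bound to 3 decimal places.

Under u(x) = x this choice says 700 < δ^2·1834.
Hence δ^2 > 700/1834 = 0.38168, and x ↦ x^(1/2) is increasing on (0,∞).
δ > (700/1834)^(1/2) ≈ 0.618.

δ > 0.618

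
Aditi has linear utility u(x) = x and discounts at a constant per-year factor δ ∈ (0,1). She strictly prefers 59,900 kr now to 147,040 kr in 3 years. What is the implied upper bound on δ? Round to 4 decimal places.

Comparing present values: 59900 > δ^3·147040.
So δ^3 < 59900/147040 = 0.40737; taking the cube root of both positive sides preserves the inequality.
δ < (59900/147040)^(1/3) ≈ 0.7413.

δ < 0.7413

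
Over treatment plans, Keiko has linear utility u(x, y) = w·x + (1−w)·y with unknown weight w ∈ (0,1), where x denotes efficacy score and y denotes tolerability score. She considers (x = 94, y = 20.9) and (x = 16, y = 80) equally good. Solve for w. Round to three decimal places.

w = 0.431

u(94,20.9) = u(16,80) means w·94 + (1−w)·20.9 = w·16 + (1−w)·80.
Collecting terms: w·78 = (1−w)·59.1.
The marginal rate of substitution is 59.1/78, so w = 59.1/(78+59.1) = 0.431.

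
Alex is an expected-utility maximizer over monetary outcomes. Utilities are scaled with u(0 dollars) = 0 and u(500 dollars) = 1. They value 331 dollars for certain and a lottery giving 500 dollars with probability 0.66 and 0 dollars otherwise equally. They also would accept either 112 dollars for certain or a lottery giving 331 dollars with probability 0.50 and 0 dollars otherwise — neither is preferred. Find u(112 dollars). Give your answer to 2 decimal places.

0.33

First, u(331 dollars) = 0.66·u(500 dollars) + 0.34·u(0 dollars) = 0.66.
Chaining: u(112 dollars) = 0.50·0.66 + 0.50·0.00 = 0.3300.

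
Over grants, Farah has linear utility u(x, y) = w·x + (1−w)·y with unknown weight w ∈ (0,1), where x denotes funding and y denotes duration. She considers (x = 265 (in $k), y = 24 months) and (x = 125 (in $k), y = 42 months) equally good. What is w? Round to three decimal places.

Equating utilities: w·265 + (1−w)·24 = w·125 + (1−w)·42.
Collecting terms: w·140 = (1−w)·18.
So w/(1−w) = 18/140 = 0.1286, giving w = 18/(140+18) = 0.114.

w = 0.114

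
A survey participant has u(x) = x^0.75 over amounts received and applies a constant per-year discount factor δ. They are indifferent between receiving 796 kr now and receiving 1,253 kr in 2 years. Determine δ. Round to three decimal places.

Indifference means u(796) = δ^2 · u(1253), so δ^2 = u(796)/u(1253).
With u(x) = x^0.75: δ^2 = 796^0.75/1253^0.75 = (796/1253)^0.75 = 0.71158.
So δ = 0.71158^(1/2) ≈ 0.844.

δ ≈ 0.844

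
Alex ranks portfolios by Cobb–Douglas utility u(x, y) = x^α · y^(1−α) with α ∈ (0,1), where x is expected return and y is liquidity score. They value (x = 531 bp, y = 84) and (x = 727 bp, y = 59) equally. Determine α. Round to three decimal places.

Set the two utilities equal: 531^α·84^(1−α) = 727^α·59^(1−α).
(531/727)^α = (59/84)^(1−α); take logs: α·ln(531/727) = (1−α)·ln(59/84), i.e. α·-0.314164 = (1−α)·-0.353279.
So α/(1−α) = (-0.353279)/(-0.314164) = 1.124505, and α = 1.124505/2.124505 ≈ 0.529.

α ≈ 0.529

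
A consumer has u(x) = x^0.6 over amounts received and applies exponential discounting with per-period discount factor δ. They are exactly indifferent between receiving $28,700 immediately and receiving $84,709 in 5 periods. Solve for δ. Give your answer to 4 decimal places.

δ ≈ 0.8782

Equating discounted utilities: u(28700) = δ^5·u(84709) ⇒ δ^5 = u(28700)/u(84709).
With u(x) = x^0.6: δ^5 = 28700^0.6/84709^0.6 = (28700/84709)^0.6 = 0.52236.
So δ = 0.52236^(1/5) ≈ 0.8782.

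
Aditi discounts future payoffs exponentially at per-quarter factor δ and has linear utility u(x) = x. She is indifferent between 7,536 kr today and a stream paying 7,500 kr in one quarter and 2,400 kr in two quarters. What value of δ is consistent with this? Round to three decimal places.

The stream is worth 7500δ + 2400δ² today, so 7500δ + 2400δ² = 7536.
That is, 2400δ² + 7500δ − 7536 = 0, a quadratic in δ.
δ = (−7500 + √(7500² + 4·2400·7536)) / (2·2400) = (−7500 + √128595600.00) / 4800 ≈ 0.800.

δ ≈ 0.800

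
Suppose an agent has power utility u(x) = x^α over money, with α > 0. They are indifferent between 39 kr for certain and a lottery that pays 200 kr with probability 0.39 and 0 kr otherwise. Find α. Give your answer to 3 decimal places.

α ≈ 0.576

Since u(0) = 0, the lottery's EU is 0.39·200^α.
Equating: 39^α = 0.39·200^α, i.e. 0.1950^α = 0.39.
Take logs: α = ln 0.39 / ln(39/200) ≈ 0.57599.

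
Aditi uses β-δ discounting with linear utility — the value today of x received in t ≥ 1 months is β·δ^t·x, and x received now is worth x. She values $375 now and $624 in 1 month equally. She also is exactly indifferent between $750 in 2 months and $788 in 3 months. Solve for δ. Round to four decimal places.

The second indifference involves only future payoffs, so β cancels: β·δ^2·750 = β·δ^3·788, giving δ = 750/788 = 0.95178.

δ ≈ 0.9518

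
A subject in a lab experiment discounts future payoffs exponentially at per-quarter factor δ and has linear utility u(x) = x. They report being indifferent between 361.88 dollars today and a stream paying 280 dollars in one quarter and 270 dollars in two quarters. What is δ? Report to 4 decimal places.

δ ≈ 0.7500

Present value of the stream is 280·δ + 270·δ². Indifference gives 280δ + 270δ² = 361.88.
Rearranged: 270δ² + 280δ − 361.88 = 0.
By the quadratic formula (taking the positive root), δ = (−280 + √469230.40) / 540 ≈ 0.7500.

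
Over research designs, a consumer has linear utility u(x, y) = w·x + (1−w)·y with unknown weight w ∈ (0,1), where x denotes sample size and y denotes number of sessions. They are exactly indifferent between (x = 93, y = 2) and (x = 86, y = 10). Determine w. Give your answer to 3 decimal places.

u(93,2) = u(86,10) means w·93 + (1−w)·2 = w·86 + (1−w)·10.
Rearranging, 7·w − 8·(1−w) = 0.
So w/(1−w) = 8/7 = 1.1429, giving w = 8/(7+8) = 0.533.

w = 0.533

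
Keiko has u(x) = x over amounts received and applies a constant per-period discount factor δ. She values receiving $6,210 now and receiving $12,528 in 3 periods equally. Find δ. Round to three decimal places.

Indifference means u(6210) = δ^3 · u(12528), so δ^3 = u(6210)/u(12528).
With u(x) = x: δ^3 = 6210/12528 = 0.49569.
Taking the cube root: δ = 0.49569^(1/3) ≈ 0.791.

δ ≈ 0.791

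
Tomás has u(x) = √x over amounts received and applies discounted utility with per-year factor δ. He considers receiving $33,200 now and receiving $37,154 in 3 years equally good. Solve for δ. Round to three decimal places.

Equating discounted utilities: u(33200) = δ^3·u(37154) ⇒ δ^3 = u(33200)/u(37154).
With u(x) = √x: δ^3 = √33200/√37154 = √(33200/37154) = 0.94529.
So δ = 0.94529^(1/3) ≈ 0.981.

δ ≈ 0.981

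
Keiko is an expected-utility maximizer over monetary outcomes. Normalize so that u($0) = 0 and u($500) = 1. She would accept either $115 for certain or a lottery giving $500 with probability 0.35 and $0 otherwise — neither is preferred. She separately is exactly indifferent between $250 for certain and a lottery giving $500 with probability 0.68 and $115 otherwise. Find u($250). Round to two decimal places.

0.79

First, u($115) = 0.35·u($500) + 0.65·u($0) = 0.35.
Then u($250) = 0.68·u($500) + 0.32·u($115) = 0.68·1.00 + 0.32·0.35 = 0.7920.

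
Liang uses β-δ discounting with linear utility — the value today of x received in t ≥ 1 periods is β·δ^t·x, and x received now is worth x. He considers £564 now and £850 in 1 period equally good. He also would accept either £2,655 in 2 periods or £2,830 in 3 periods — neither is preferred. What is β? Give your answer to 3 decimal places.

β ≈ 0.707

Both payoffs in the second observation are in the future, so β drops out: δ^2·2655 = δ^3·2830 ⇒ δ = 2655/2830 = 0.93816.
Now use the now-vs-future pair: 564 = β·δ·850 gives β = 564/(0.93816·850) ≈ 0.707.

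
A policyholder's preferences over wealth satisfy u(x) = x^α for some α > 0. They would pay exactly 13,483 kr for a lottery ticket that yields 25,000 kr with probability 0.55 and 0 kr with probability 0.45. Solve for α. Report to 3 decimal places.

EU(lottery) = 0.55·25000^α + 0.45·0 = 0.55·25000^α.
Equating: 13483^α = 0.55·25000^α, i.e. 0.5393^α = 0.55.
α = ln(0.55) / ln(13483/25000) = -0.597837/-0.617446 ≈ 0.968.

α ≈ 0.968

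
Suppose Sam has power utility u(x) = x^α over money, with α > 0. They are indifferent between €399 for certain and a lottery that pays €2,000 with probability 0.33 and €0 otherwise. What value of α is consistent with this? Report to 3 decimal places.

α ≈ 0.688

EU(lottery) = 0.33·2000^α + 0.67·0 = 0.33·2000^α.
Equating: 399^α = 0.33·2000^α, i.e. 0.1995^α = 0.33.
Taking logs: α·ln(399/2000) = ln(0.33), so α = -1.108663 / -1.611941 ≈ 0.688.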